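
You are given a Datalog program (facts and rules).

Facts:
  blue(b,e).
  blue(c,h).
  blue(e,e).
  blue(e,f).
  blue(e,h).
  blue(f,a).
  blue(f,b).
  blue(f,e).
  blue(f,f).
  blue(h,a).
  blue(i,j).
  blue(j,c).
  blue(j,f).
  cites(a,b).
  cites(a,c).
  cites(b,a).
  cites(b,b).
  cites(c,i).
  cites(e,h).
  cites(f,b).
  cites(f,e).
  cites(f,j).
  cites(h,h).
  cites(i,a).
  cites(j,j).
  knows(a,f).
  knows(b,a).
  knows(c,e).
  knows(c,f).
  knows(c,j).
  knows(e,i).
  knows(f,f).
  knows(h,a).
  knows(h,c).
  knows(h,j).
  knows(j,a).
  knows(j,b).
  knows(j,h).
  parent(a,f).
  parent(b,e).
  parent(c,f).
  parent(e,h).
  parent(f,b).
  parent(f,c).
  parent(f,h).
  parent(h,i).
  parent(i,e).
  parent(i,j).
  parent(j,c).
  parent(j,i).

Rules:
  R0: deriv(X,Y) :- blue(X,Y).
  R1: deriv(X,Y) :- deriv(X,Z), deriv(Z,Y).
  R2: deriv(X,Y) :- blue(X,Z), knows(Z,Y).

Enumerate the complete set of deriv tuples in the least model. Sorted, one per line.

deriv(b,a)
deriv(b,b)
deriv(b,c)
deriv(b,e)
deriv(b,f)
deriv(b,h)
deriv(b,i)
deriv(b,j)
deriv(c,a)
deriv(c,b)
deriv(c,c)
deriv(c,e)
deriv(c,f)
deriv(c,h)
deriv(c,i)
deriv(c,j)
deriv(e,a)
deriv(e,b)
deriv(e,c)
deriv(e,e)
deriv(e,f)
deriv(e,h)
deriv(e,i)
deriv(e,j)
deriv(f,a)
deriv(f,b)
deriv(f,c)
deriv(f,e)
deriv(f,f)
deriv(f,h)
deriv(f,i)
deriv(f,j)
deriv(h,a)
deriv(h,b)
deriv(h,c)
deriv(h,e)
deriv(h,f)
deriv(h,h)
deriv(h,i)
deriv(h,j)
deriv(i,a)
deriv(i,b)
deriv(i,c)
deriv(i,e)
deriv(i,f)
deriv(i,h)
deriv(i,i)
deriv(i,j)
deriv(j,a)
deriv(j,b)
deriv(j,c)
deriv(j,e)
deriv(j,f)
deriv(j,h)
deriv(j,i)
deriv(j,j)

round 1: derive deriv(b,e) via R0 from blue(b,e)
round 1: derive deriv(c,h) via R0 from blue(c,h)
round 1: derive deriv(e,e) via R0 from blue(e,e)
round 1: derive deriv(e,f) via R0 from blue(e,f)
round 1: derive deriv(e,h) via R0 from blue(e,h)
round 1: derive deriv(f,a) via R0 from blue(f,a)
round 1: derive deriv(f,b) via R0 from blue(f,b)
round 1: derive deriv(f,e) via R0 from blue(f,e)
round 1: derive deriv(f,f) via R0 from blue(f,f)
round 1: derive deriv(h,a) via R0 from blue(h,a)
round 1: derive deriv(i,j) via R0 from blue(i,j)
round 1: derive deriv(j,c) via R0 from blue(j,c)
round 1: derive deriv(j,f) via R0 from blue(j,f)
round 1: derive deriv(b,i) via R2 from blue(b,e), knows(e,i)
round 1: derive deriv(c,a) via R2 from blue(c,h), knows(h,a)
round 1: derive deriv(c,c) via R2 from blue(c,h), knows(h,c)
round 1: derive deriv(c,j) via R2 from blue(c,h), knows(h,j)
round 1: derive deriv(e,a) via R2 from blue(e,h), knows(h,a)
round 1: derive deriv(e,c) via R2 from blue(e,h), knows(h,c)
round 1: derive deriv(e,i) via R2 from blue(e,e), knows(e,i)
round 1: derive deriv(e,j) via R2 from blue(e,h), knows(h,j)
round 1: derive deriv(f,i) via R2 from blue(f,e), knows(e,i)
round 1: derive deriv(h,f) via R2 from blue(h,a), knows(a,f)
round 1: derive deriv(i,a) via R2 from blue(i,j), knows(j,a)
round 1: derive deriv(i,b) via R2 from blue(i,j), knows(j,b)
round 1: derive deriv(i,h) via R2 from blue(i,j), knows(j,h)
round 1: derive deriv(j,e) via R2 from blue(j,c), knows(c,e)
round 1: derive deriv(j,j) via R2 from blue(j,c), knows(c,j)
round 2: derive deriv(b,a) via R1 from deriv(b,e), deriv(e,a)
round 2: derive deriv(b,b) via R1 from deriv(b,i), deriv(i,b)
round 2: derive deriv(b,c) via R1 from deriv(b,e), deriv(e,c)
round 2: derive deriv(b,f) via R1 from deriv(b,e), deriv(e,f)
round 2: derive deriv(b,h) via R1 from deriv(b,e), deriv(e,h)
round 2: derive deriv(b,j) via R1 from deriv(b,e), deriv(e,j)
round 2: derive deriv(c,e) via R1 from deriv(c,j), deriv(j,e)
round 2: derive deriv(c,f) via R1 from deriv(c,h), deriv(h,f)
round 2: derive deriv(e,b) via R1 from deriv(e,f), deriv(f,b)
round 2: derive deriv(f,c) via R1 from deriv(f,e), deriv(e,c)
round 2: derive deriv(f,h) via R1 from deriv(f,e), deriv(e,h)
round 2: derive deriv(f,j) via R1 from deriv(f,e), deriv(e,j)
round 2: derive deriv(h,b) via R1 from deriv(h,f), deriv(f,b)
round 2: derive deriv(h,e) via R1 from deriv(h,f), deriv(f,e)
round 2: derive deriv(h,i) via R1 from deriv(h,f), deriv(f,i)
round 2: derive deriv(i,c) via R1 from deriv(i,j), deriv(j,c)
round 2: derive deriv(i,e) via R1 from deriv(i,b), deriv(b,e)
round 2: derive deriv(i,f) via R1 from deriv(i,h), deriv(h,f)
round 2: derive deriv(i,i) via R1 from deriv(i,b), deriv(b,i)
round 2: derive deriv(j,a) via R1 from deriv(j,c), deriv(c,a)
round 2: derive deriv(j,b) via R1 from deriv(j,f), deriv(f,b)
round 2: derive deriv(j,h) via R1 from deriv(j,c), deriv(c,h)
round 2: derive deriv(j,i) via R1 from deriv(j,e), deriv(e,i)
round 3: derive deriv(c,b) via R1 from deriv(c,e), deriv(e,b)
round 3: derive deriv(c,i) via R1 from deriv(c,e), deriv(e,i)
round 3: derive deriv(h,c) via R1 from deriv(h,b), deriv(b,c)
round 3: derive deriv(h,h) via R1 from deriv(h,b), deriv(b,h)
round 3: derive deriv(h,j) via R1 from deriv(h,b), deriv(b,j)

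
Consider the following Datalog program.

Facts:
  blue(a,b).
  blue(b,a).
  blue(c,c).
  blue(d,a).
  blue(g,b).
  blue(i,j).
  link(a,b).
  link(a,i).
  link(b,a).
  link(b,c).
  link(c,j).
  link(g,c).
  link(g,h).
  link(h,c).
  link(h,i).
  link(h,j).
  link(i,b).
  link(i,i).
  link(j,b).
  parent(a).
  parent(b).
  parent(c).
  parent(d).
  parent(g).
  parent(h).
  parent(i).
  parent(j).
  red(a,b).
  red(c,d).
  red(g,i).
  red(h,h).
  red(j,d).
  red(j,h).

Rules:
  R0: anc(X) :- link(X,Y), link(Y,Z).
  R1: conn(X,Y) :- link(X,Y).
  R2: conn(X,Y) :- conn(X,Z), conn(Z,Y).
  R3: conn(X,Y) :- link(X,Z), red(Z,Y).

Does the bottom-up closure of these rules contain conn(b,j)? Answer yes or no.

yes

round 1: derive conn(a,b) via R1 from link(a,b)
round 1: derive conn(a,i) via R1 from link(a,i)
round 1: derive conn(b,a) via R1 from link(b,a)
round 1: derive conn(b,c) via R1 from link(b,c)
round 1: derive conn(c,j) via R1 from link(c,j)
round 1: derive conn(g,c) via R1 from link(g,c)
round 1: derive conn(g,h) via R1 from link(g,h)
round 1: derive conn(h,c) via R1 from link(h,c)
round 1: derive conn(h,i) via R1 from link(h,i)
round 1: derive conn(h,j) via R1 from link(h,j)
round 1: derive conn(i,b) via R1 from link(i,b)
round 1: derive conn(i,i) via R1 from link(i,i)
round 1: derive conn(j,b) via R1 from link(j,b)
round 1: derive conn(b,b) via R3 from link(b,a), red(a,b)
round 1: derive conn(b,d) via R3 from link(b,c), red(c,d)
round 1: derive conn(c,d) via R3 from link(c,j), red(j,d)
round 1: derive conn(c,h) via R3 from link(c,j), red(j,h)
round 1: derive conn(g,d) via R3 from link(g,c), red(c,d)
round 1: derive conn(h,d) via R3 from link(h,c), red(c,d)
round 1: derive conn(h,h) via R3 from link(h,j), red(j,h)
round 2: derive conn(a,a) via R2 from conn(a,b), conn(b,a)
round 2: derive conn(a,c) via R2 from conn(a,b), conn(b,c)
round 2: derive conn(a,d) via R2 from conn(a,b), conn(b,d)
round 2: derive conn(b,h) via R2 from conn(b,c), conn(c,h)
round 2: derive conn(b,i) via R2 from conn(b,a), conn(a,i)
round 2: derive conn(b,j) via R2 from conn(b,c), conn(c,j)
round 2: derive conn(c,b) via R2 from conn(c,j), conn(j,b)
round 2: derive conn(c,c) via R2 from conn(c,h), conn(h,c)
round 2: derive conn(c,i) via R2 from conn(c,h), conn(h,i)
round 2: derive conn(g,i) via R2 from conn(g,h), conn(h,i)
round 2: derive conn(g,j) via R2 from conn(g,c), conn(c,j)
round 2: derive conn(h,b) via R2 from conn(h,i), conn(i,b)
round 2: derive conn(i,a) via R2 from conn(i,b), conn(b,a)
round 2: derive conn(i,c) via R2 from conn(i,b), conn(b,c)
round 2: derive conn(i,d) via R2 from conn(i,b), conn(b,d)
round 2: derive conn(j,a) via R2 from conn(j,b), conn(b,a)
round 2: derive conn(j,c) via R2 from conn(j,b), conn(b,c)
round 2: derive conn(j,d) via R2 from conn(j,b), conn(b,d)
round 3: derive conn(a,h) via R2 from conn(a,b), conn(b,h)
round 3: derive conn(a,j) via R2 from conn(a,b), conn(b,j)
round 3: derive conn(c,a) via R2 from conn(c,b), conn(b,a)
round 3: derive conn(g,a) via R2 from conn(g,i), conn(i,a)
round 3: derive conn(g,b) via R2 from conn(g,c), conn(c,b)
round 3: derive conn(h,a) via R2 from conn(h,b), conn(b,a)
round 3: derive conn(i,h) via R2 from conn(i,b), conn(b,h)
round 3: derive conn(i,j) via R2 from conn(i,b), conn(b,j)
round 3: derive conn(j,h) via R2 from conn(j,b), conn(b,h)
round 3: derive conn(j,i) via R2 from conn(j,a), conn(a,i)
round 3: derive conn(j,j) via R2 from conn(j,b), conn(b,j)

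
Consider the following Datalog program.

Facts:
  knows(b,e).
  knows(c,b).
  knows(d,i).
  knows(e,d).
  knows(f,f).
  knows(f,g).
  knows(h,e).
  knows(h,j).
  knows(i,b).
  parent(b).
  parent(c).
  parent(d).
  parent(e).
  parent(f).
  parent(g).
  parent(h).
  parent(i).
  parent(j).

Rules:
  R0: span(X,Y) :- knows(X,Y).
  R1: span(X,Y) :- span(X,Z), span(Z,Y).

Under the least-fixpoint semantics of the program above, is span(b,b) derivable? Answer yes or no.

yes

round 1: derive span(b,e) via R0 from knows(b,e)
round 1: derive span(c,b) via R0 from knows(c,b)
round 1: derive span(d,i) via R0 from knows(d,i)
round 1: derive span(e,d) via R0 from knows(e,d)
round 1: derive span(f,f) via R0 from knows(f,f)
round 1: derive span(f,g) via R0 from knows(f,g)
round 1: derive span(h,e) via R0 from knows(h,e)
round 1: derive span(h,j) via R0 from knows(h,j)
round 1: derive span(i,b) via R0 from knows(i,b)
round 2: derive span(b,d) via R1 from span(b,e), span(e,d)
round 2: derive span(c,e) via R1 from span(c,b), span(b,e)
round 2: derive span(d,b) via R1 from span(d,i), span(i,b)
round 2: derive span(e,i) via R1 from span(e,d), span(d,i)
round 2: derive span(h,d) via R1 from span(h,e), span(e,d)
round 2: derive span(i,e) via R1 from span(i,b), span(b,e)
round 3: derive span(b,b) via R1 from span(b,d), span(d,b)
round 3: derive span(b,i) via R1 from span(b,d), span(d,i)
round 3: derive span(c,d) via R1 from span(c,b), span(b,d)
round 3: derive span(c,i) via R1 from span(c,e), span(e,i)
round 3: derive span(d,d) via R1 from span(d,b), span(b,d)
round 3: derive span(d,e) via R1 from span(d,b), span(b,e)
round 3: derive span(e,b) via R1 from span(e,d), span(d,b)
round 3: derive span(e,e) via R1 from span(e,i), span(i,e)
round 3: derive span(h,b) via R1 from span(h,d), span(d,b)
round 3: derive span(h,i) via R1 from span(h,d), span(d,i)
round 3: derive span(i,d) via R1 from span(i,b), span(b,d)
round 3: derive span(i,i) via R1 from span(i,e), span(e,i)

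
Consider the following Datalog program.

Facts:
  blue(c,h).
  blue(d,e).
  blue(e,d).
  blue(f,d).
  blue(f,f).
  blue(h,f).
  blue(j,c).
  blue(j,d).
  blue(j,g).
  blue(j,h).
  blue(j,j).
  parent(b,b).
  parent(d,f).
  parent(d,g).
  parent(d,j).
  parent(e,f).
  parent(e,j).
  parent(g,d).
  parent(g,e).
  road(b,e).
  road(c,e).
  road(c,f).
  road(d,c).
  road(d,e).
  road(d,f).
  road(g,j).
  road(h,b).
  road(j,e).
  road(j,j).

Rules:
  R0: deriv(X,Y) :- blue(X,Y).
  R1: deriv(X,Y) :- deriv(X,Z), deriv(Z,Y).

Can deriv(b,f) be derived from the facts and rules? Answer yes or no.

no

round 1: derive deriv(c,h) via R0 from blue(c,h)
round 1: derive deriv(d,e) via R0 from blue(d,e)
round 1: derive deriv(e,d) via R0 from blue(e,d)
round 1: derive deriv(f,d) via R0 from blue(f,d)
round 1: derive deriv(f,f) via R0 from blue(f,f)
round 1: derive deriv(h,f) via R0 from blue(h,f)
round 1: derive deriv(j,c) via R0 from blue(j,c)
round 1: derive deriv(j,d) via R0 from blue(j,d)
round 1: derive deriv(j,g) via R0 from blue(j,g)
round 1: derive deriv(j,h) via R0 from blue(j,h)
round 1: derive deriv(j,j) via R0 from blue(j,j)
round 2: derive deriv(c,f) via R1 from deriv(c,h), deriv(h,f)
round 2: derive deriv(d,d) via R1 from deriv(d,e), deriv(e,d)
round 2: derive deriv(e,e) via R1 from deriv(e,d), deriv(d,e)
round 2: derive deriv(f,e) via R1 from deriv(f,d), deriv(d,e)
round 2: derive deriv(h,d) via R1 from deriv(h,f), deriv(f,d)
round 2: derive deriv(j,e) via R1 from deriv(j,d), deriv(d,e)
round 2: derive deriv(j,f) via R1 from deriv(j,h), deriv(h,f)
round 3: derive deriv(c,d) via R1 from deriv(c,f), deriv(f,d)
round 3: derive deriv(c,e) via R1 from deriv(c,f), deriv(f,e)
round 3: derive deriv(h,e) via R1 from deriv(h,d), deriv(d,e)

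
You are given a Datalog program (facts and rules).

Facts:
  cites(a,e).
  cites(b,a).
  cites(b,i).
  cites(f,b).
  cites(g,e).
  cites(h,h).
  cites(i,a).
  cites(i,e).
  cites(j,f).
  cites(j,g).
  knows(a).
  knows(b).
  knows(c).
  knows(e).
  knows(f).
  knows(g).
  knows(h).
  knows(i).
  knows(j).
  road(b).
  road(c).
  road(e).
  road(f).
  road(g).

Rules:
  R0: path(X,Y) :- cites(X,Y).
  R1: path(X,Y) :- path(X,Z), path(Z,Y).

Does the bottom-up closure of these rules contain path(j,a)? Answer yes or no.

round 1: derive path(a,e) via R0 from cites(a,e)
round 1: derive path(b,a) via R0 from cites(b,a)
round 1: derive path(b,i) via R0 from cites(b,i)
round 1: derive path(f,b) via R0 from cites(f,b)
round 1: derive path(g,e) via R0 from cites(g,e)
round 1: derive path(h,h) via R0 from cites(h,h)
round 1: derive path(i,a) via R0 from cites(i,a)
round 1: derive path(i,e) via R0 from cites(i,e)
round 1: derive path(j,f) via R0 from cites(j,f)
round 1: derive path(j,g) via R0 from cites(j,g)
round 2: derive path(b,e) via R1 from path(b,a), path(a,e)
round 2: derive path(f,a) via R1 from path(f,b), path(b,a)
round 2: derive path(f,i) via R1 from path(f,b), path(b,i)
round 2: derive path(j,b) via R1 from path(j,f), path(f,b)
round 2: derive path(j,e) via R1 from path(j,g), path(g,e)
round 3: derive path(f,e) via R1 from path(f,a), path(a,e)
round 3: derive path(j,a) via R1 from path(j,b), path(b,a)
round 3: derive path(j,i) via R1 from path(j,b), path(b,i)

yes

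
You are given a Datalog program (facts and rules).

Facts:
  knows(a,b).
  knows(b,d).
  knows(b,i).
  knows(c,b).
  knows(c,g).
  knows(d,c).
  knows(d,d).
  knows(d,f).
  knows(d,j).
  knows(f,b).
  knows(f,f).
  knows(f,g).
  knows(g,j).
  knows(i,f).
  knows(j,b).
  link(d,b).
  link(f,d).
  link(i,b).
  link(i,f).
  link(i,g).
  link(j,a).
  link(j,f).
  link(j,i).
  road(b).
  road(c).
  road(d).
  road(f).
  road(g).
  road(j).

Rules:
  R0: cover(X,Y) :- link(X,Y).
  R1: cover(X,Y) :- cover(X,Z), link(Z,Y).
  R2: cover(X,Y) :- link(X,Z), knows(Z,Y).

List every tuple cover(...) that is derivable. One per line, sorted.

cover(d,b)
cover(d,d)
cover(d,f)
cover(d,g)
cover(d,i)
cover(f,a)
cover(f,b)
cover(f,c)
cover(f,d)
cover(f,f)
cover(f,g)
cover(f,i)
cover(f,j)
cover(i,a)
cover(i,b)
cover(i,d)
cover(i,f)
cover(i,g)
cover(i,i)
cover(i,j)
cover(j,a)
cover(j,b)
cover(j,d)
cover(j,f)
cover(j,g)
cover(j,i)

round 1: derive cover(d,b) via R0 from link(d,b)
round 1: derive cover(f,d) via R0 from link(f,d)
round 1: derive cover(i,b) via R0 from link(i,b)
round 1: derive cover(i,f) via R0 from link(i,f)
round 1: derive cover(i,g) via R0 from link(i,g)
round 1: derive cover(j,a) via R0 from link(j,a)
round 1: derive cover(j,f) via R0 from link(j,f)
round 1: derive cover(j,i) via R0 from link(j,i)
round 1: derive cover(d,d) via R2 from link(d,b), knows(b,d)
round 1: derive cover(d,i) via R2 from link(d,b), knows(b,i)
round 1: derive cover(f,c) via R2 from link(f,d), knows(d,c)
round 1: derive cover(f,f) via R2 from link(f,d), knows(d,f)
round 1: derive cover(f,j) via R2 from link(f,d), knows(d,j)
round 1: derive cover(i,d) via R2 from link(i,b), knows(b,d)
round 1: derive cover(i,i) via R2 from link(i,b), knows(b,i)
round 1: derive cover(i,j) via R2 from link(i,g), knows(g,j)
round 1: derive cover(j,b) via R2 from link(j,a), knows(a,b)
round 1: derive cover(j,g) via R2 from link(j,f), knows(f,g)
round 2: derive cover(d,f) via R1 from cover(d,i), link(i,f)
round 2: derive cover(d,g) via R1 from cover(d,i), link(i,g)
round 2: derive cover(f,a) via R1 from cover(f,j), link(j,a)
round 2: derive cover(f,b) via R1 from cover(f,d), link(d,b)
round 2: derive cover(f,i) via R1 from cover(f,j), link(j,i)
round 2: derive cover(i,a) via R1 from cover(i,j), link(j,a)
round 2: derive cover(j,d) via R1 from cover(j,f), link(f,d)
round 3: derive cover(f,g) via R1 from cover(f,i), link(i,g)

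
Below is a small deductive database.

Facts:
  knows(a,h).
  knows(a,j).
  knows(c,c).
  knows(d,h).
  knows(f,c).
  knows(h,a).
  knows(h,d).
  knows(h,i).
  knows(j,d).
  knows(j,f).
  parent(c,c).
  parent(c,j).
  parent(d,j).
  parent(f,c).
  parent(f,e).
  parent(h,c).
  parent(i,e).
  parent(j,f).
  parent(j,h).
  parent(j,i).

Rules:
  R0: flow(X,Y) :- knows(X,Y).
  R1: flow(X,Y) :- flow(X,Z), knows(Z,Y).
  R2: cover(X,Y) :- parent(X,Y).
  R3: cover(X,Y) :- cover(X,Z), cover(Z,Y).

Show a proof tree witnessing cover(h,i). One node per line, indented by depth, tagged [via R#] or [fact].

round 1: derive cover(c,c) via R2 from parent(c,c)
round 1: derive cover(c,j) via R2 from parent(c,j)
round 1: derive cover(d,j) via R2 from parent(d,j)
round 1: derive cover(f,c) via R2 from parent(f,c)
round 1: derive cover(f,e) via R2 from parent(f,e)
round 1: derive cover(h,c) via R2 from parent(h,c)
round 1: derive cover(i,e) via R2 from parent(i,e)
round 1: derive cover(j,f) via R2 from parent(j,f)
round 1: derive cover(j,h) via R2 from parent(j,h)
round 1: derive cover(j,i) via R2 from parent(j,i)
round 2: derive cover(c,f) via R3 from cover(c,j), cover(j,f)
round 2: derive cover(c,h) via R3 from cover(c,j), cover(j,h)
round 2: derive cover(c,i) via R3 from cover(c,j), cover(j,i)
round 2: derive cover(d,f) via R3 from cover(d,j), cover(j,f)
round 2: derive cover(d,h) via R3 from cover(d,j), cover(j,h)
round 2: derive cover(d,i) via R3 from cover(d,j), cover(j,i)
round 2: derive cover(f,j) via R3 from cover(f,c), cover(c,j)
round 2: derive cover(h,j) via R3 from cover(h,c), cover(c,j)
round 2: derive cover(j,c) via R3 from cover(j,f), cover(f,c)
round 2: derive cover(j,e) via R3 from cover(j,f), cover(f,e)
round 3: derive cover(c,e) via R3 from cover(c,f), cover(f,e)
round 3: derive cover(d,c) via R3 from cover(d,f), cover(f,c)
round 3: derive cover(d,e) via R3 from cover(d,f), cover(f,e)
round 3: derive cover(f,f) via R3 from cover(f,c), cover(c,f)
round 3: derive cover(f,h) via R3 from cover(f,c), cover(c,h)
round 3: derive cover(f,i) via R3 from cover(f,c), cover(c,i)
round 3: derive cover(h,e) via R3 from cover(h,j), cover(j,e)
round 3: derive cover(h,f) via R3 from cover(h,c), cover(c,f)
round 3: derive cover(h,h) via R3 from cover(h,c), cover(c,h)
round 3: derive cover(h,i) via R3 from cover(h,c), cover(c,i)
round 3: derive cover(j,j) via R3 from cover(j,c), cover(c,j)

cover(h,i)  [via R3]
  cover(h,c)  [via R2]
    parent(h,c)  [fact]
  cover(c,i)  [via R3]
    cover(c,j)  [via R2]
      parent(c,j)  [fact]
    cover(j,i)  [via R2]
      parent(j,i)  [fact]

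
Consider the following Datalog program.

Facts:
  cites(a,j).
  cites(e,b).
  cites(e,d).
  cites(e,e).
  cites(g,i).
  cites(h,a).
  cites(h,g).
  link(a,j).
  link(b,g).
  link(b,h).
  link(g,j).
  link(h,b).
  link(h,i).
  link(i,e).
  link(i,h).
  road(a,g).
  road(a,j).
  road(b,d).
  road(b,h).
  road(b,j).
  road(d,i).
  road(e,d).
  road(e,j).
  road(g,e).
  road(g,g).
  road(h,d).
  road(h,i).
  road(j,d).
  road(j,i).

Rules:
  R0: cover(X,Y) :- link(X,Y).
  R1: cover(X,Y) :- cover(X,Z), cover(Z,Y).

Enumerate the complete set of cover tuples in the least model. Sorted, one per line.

cover(a,j)
cover(b,b)
cover(b,e)
cover(b,g)
cover(b,h)
cover(b,i)
cover(b,j)
cover(g,j)
cover(h,b)
cover(h,e)
cover(h,g)
cover(h,h)
cover(h,i)
cover(h,j)
cover(i,b)
cover(i,e)
cover(i,g)
cover(i,h)
cover(i,i)
cover(i,j)

round 1: derive cover(a,j) via R0 from link(a,j)
round 1: derive cover(b,g) via R0 from link(b,g)
round 1: derive cover(b,h) via R0 from link(b,h)
round 1: derive cover(g,j) via R0 from link(g,j)
round 1: derive cover(h,b) via R0 from link(h,b)
round 1: derive cover(h,i) via R0 from link(h,i)
round 1: derive cover(i,e) via R0 from link(i,e)
round 1: derive cover(i,h) via R0 from link(i,h)
round 2: derive cover(b,b) via R1 from cover(b,h), cover(h,b)
round 2: derive cover(b,i) via R1 from cover(b,h), cover(h,i)
round 2: derive cover(b,j) via R1 from cover(b,g), cover(g,j)
round 2: derive cover(h,e) via R1 from cover(h,i), cover(i,e)
round 2: derive cover(h,g) via R1 from cover(h,b), cover(b,g)
round 2: derive cover(h,h) via R1 from cover(h,b), cover(b,h)
round 2: derive cover(i,b) via R1 from cover(i,h), cover(h,b)
round 2: derive cover(i,i) via R1 from cover(i,h), cover(h,i)
round 3: derive cover(b,e) via R1 from cover(b,h), cover(h,e)
round 3: derive cover(h,j) via R1 from cover(h,b), cover(b,j)
round 3: derive cover(i,g) via R1 from cover(i,b), cover(b,g)
round 3: derive cover(i,j) via R1 from cover(i,b), cover(b,j)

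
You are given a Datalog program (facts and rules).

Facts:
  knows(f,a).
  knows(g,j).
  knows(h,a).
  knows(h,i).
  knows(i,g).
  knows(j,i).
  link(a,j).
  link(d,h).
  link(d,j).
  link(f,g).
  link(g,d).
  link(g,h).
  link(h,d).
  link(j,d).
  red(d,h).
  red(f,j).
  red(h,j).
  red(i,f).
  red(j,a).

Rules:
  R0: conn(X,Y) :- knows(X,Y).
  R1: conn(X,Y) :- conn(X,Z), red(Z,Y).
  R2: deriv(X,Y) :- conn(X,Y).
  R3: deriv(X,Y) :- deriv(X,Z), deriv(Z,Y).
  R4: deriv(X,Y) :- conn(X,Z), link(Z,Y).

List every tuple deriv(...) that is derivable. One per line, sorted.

deriv(f,a)
deriv(f,d)
deriv(f,f)
deriv(f,g)
deriv(f,h)
deriv(f,i)
deriv(f,j)
deriv(g,a)
deriv(g,d)
deriv(g,f)
deriv(g,g)
deriv(g,h)
deriv(g,i)
deriv(g,j)
deriv(h,a)
deriv(h,d)
deriv(h,f)
deriv(h,g)
deriv(h,h)
deriv(h,i)
deriv(h,j)
deriv(i,a)
deriv(i,d)
deriv(i,f)
deriv(i,g)
deriv(i,h)
deriv(i,i)
deriv(i,j)
deriv(j,a)
deriv(j,d)
deriv(j,f)
deriv(j,g)
deriv(j,h)
deriv(j,i)
deriv(j,j)

round 1: derive conn(f,a) via R0 from knows(f,a)
round 1: derive conn(g,j) via R0 from knows(g,j)
round 1: derive conn(h,a) via R0 from knows(h,a)
round 1: derive conn(h,i) via R0 from knows(h,i)
round 1: derive conn(i,g) via R0 from knows(i,g)
round 1: derive conn(j,i) via R0 from knows(j,i)
round 2: derive conn(g,a) via R1 from conn(g,j), red(j,a)
round 2: derive conn(h,f) via R1 from conn(h,i), red(i,f)
round 2: derive conn(j,f) via R1 from conn(j,i), red(i,f)
round 2: derive deriv(f,a) via R2 from conn(f,a)
round 2: derive deriv(g,j) via R2 from conn(g,j)
round 2: derive deriv(h,a) via R2 from conn(h,a)
round 2: derive deriv(h,i) via R2 from conn(h,i)
round 2: derive deriv(i,g) via R2 from conn(i,g)
round 2: derive deriv(j,i) via R2 from conn(j,i)
round 2: derive deriv(f,j) via R4 from conn(f,a), link(a,j)
round 2: derive deriv(g,d) via R4 from conn(g,j), link(j,d)
round 2: derive deriv(h,j) via R4 from conn(h,a), link(a,j)
round 2: derive deriv(i,d) via R4 from conn(i,g), link(g,d)
round 2: derive deriv(i,h) via R4 from conn(i,g), link(g,h)
round 3: derive conn(h,j) via R1 from conn(h,f), red(f,j)
round 3: derive conn(j,j) via R1 from conn(j,f), red(f,j)
round 3: derive deriv(g,a) via R2 from conn(g,a)
round 3: derive deriv(h,f) via R2 from conn(h,f)
round 3: derive deriv(j,f) via R2 from conn(j,f)
round 3: derive deriv(f,i) via R3 from deriv(f,j), deriv(j,i)
round 3: derive deriv(g,i) via R3 from deriv(g,j), deriv(j,i)
round 3: derive deriv(h,d) via R3 from deriv(h,i), deriv(i,d)
round 3: derive deriv(h,g) via R3 from deriv(h,i), deriv(i,g)
round 3: derive deriv(h,h) via R3 from deriv(h,i), deriv(i,h)
round 3: derive deriv(i,a) via R3 from deriv(i,h), deriv(h,a)
round 3: derive deriv(i,i) via R3 from deriv(i,h), deriv(h,i)
round 3: derive deriv(i,j) via R3 from deriv(i,g), deriv(g,j)
round 3: derive deriv(j,d) via R3 from deriv(j,i), deriv(i,d)
round 3: derive deriv(j,g) via R3 from deriv(j,i), deriv(i,g)
round 3: derive deriv(j,h) via R3 from deriv(j,i), deriv(i,h)
round 4: derive conn(j,a) via R1 from conn(j,j), red(j,a)
round 4: derive deriv(j,j) via R2 from conn(j,j)
round 4: derive deriv(f,d) via R3 from deriv(f,i), deriv(i,d)
round 4: derive deriv(f,f) via R3 from deriv(f,j), deriv(j,f)
round 4: derive deriv(f,g) via R3 from deriv(f,i), deriv(i,g)
round 4: derive deriv(f,h) via R3 from deriv(f,i), deriv(i,h)
round 4: derive deriv(g,f) via R3 from deriv(g,j), deriv(j,f)
round 4: derive deriv(g,g) via R3 from deriv(g,i), deriv(i,g)
round 4: derive deriv(g,h) via R3 from deriv(g,i), deriv(i,h)
round 4: derive deriv(i,f) via R3 from deriv(i,h), deriv(h,f)
round 4: derive deriv(j,a) via R3 from deriv(j,f), deriv(f,a)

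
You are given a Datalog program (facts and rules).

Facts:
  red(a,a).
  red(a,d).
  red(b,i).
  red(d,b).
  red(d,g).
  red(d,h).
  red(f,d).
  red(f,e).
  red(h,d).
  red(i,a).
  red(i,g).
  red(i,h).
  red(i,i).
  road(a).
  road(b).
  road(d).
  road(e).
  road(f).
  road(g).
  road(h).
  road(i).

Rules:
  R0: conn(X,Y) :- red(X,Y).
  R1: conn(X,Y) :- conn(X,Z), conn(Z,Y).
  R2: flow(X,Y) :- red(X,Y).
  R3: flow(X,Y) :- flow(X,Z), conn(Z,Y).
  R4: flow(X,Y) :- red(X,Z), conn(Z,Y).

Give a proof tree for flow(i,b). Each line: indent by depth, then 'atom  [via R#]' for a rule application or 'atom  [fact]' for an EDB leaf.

round 1: derive conn(a,a) via R0 from red(a,a)
round 1: derive conn(a,d) via R0 from red(a,d)
round 1: derive conn(b,i) via R0 from red(b,i)
round 1: derive conn(d,b) via R0 from red(d,b)
round 1: derive conn(d,g) via R0 from red(d,g)
round 1: derive conn(d,h) via R0 from red(d,h)
round 1: derive conn(f,d) via R0 from red(f,d)
round 1: derive conn(f,e) via R0 from red(f,e)
round 1: derive conn(h,d) via R0 from red(h,d)
round 1: derive conn(i,a) via R0 from red(i,a)
round 1: derive conn(i,g) via R0 from red(i,g)
round 1: derive conn(i,h) via R0 from red(i,h)
round 1: derive conn(i,i) via R0 from red(i,i)
round 1: derive flow(a,a) via R2 from red(a,a)
round 1: derive flow(a,d) via R2 from red(a,d)
round 1: derive flow(b,i) via R2 from red(b,i)
round 1: derive flow(d,b) via R2 from red(d,b)
round 1: derive flow(d,g) via R2 from red(d,g)
round 1: derive flow(d,h) via R2 from red(d,h)
round 1: derive flow(f,d) via R2 from red(f,d)
round 1: derive flow(f,e) via R2 from red(f,e)
round 1: derive flow(h,d) via R2 from red(h,d)
round 1: derive flow(i,a) via R2 from red(i,a)
round 1: derive flow(i,g) via R2 from red(i,g)
round 1: derive flow(i,h) via R2 from red(i,h)
round 1: derive flow(i,i) via R2 from red(i,i)
round 2: derive conn(a,b) via R1 from conn(a,d), conn(d,b)
round 2: derive conn(a,g) via R1 from conn(a,d), conn(d,g)
round 2: derive conn(a,h) via R1 from conn(a,d), conn(d,h)
round 2: derive conn(b,a) via R1 from conn(b,i), conn(i,a)
round 2: derive conn(b,g) via R1 from conn(b,i), conn(i,g)
round 2: derive conn(b,h) via R1 from conn(b,i), conn(i,h)
round 2: derive conn(d,d) via R1 from conn(d,h), conn(h,d)
round 2: derive conn(d,i) via R1 from conn(d,b), conn(b,i)
round 2: derive conn(f,b) via R1 from conn(f,d), conn(d,b)
round 2: derive conn(f,g) via R1 from conn(f,d), conn(d,g)
round 2: derive conn(f,h) via R1 from conn(f,d), conn(d,h)
round 2: derive conn(h,b) via R1 from conn(h,d), conn(d,b)
round 2: derive conn(h,g) via R1 from conn(h,d), conn(d,g)
round 2: derive conn(h,h) via R1 from conn(h,d), conn(d,h)
round 2: derive conn(i,d) via R1 from conn(i,a), conn(a,d)
round 2: derive flow(a,b) via R3 from flow(a,d), conn(d,b)
round 2: derive flow(a,g) via R3 from flow(a,d), conn(d,g)
round 2: derive flow(a,h) via R3 from flow(a,d), conn(d,h)
round 2: derive flow(b,a) via R3 from flow(b,i), conn(i,a)
round 2: derive flow(b,g) via R3 from flow(b,i), conn(i,g)
round 2: derive flow(b,h) via R3 from flow(b,i), conn(i,h)
round 2: derive flow(d,d) via R3 from flow(d,h), conn(h,d)
round 2: derive flow(d,i) via R3 from flow(d,b), conn(b,i)
round 2: derive flow(f,b) via R3 from flow(f,d), conn(d,b)
round 2: derive flow(f,g) via R3 from flow(f,d), conn(d,g)
round 2: derive flow(f,h) via R3 from flow(f,d), conn(d,h)
round 2: derive flow(h,b) via R3 from flow(h,d), conn(d,b)
round 2: derive flow(h,g) via R3 from flow(h,d), conn(d,g)
round 2: derive flow(h,h) via R3 from flow(h,d), conn(d,h)
round 2: derive flow(i,d) via R3 from flow(i,a), conn(a,d)
round 3: derive conn(a,i) via R1 from conn(a,b), conn(b,i)
round 3: derive conn(b,b) via R1 from conn(b,a), conn(a,b)
round 3: derive conn(b,d) via R1 from conn(b,a), conn(a,d)
round 3: derive conn(d,a) via R1 from conn(d,b), conn(b,a)
round 3: derive conn(f,a) via R1 from conn(f,b), conn(b,a)
round 3: derive conn(f,i) via R1 from conn(f,b), conn(b,i)
round 3: derive conn(h,a) via R1 from conn(h,b), conn(b,a)
round 3: derive conn(h,i) via R1 from conn(h,b), conn(b,i)
round 3: derive conn(i,b) via R1 from conn(i,a), conn(a,b)
round 3: derive flow(a,i) via R3 from flow(a,b), conn(b,i)
round 3: derive flow(b,b) via R3 from flow(b,a), conn(a,b)
round 3: derive flow(b,d) via R3 from flow(b,a), conn(a,d)
round 3: derive flow(d,a) via R3 from flow(d,b), conn(b,a)
round 3: derive flow(f,a) via R3 from flow(f,b), conn(b,a)
round 3: derive flow(f,i) via R3 from flow(f,b), conn(b,i)
round 3: derive flow(h,a) via R3 from flow(h,b), conn(b,a)
round 3: derive flow(h,i) via R3 from flow(h,b), conn(b,i)
round 3: derive flow(i,b) via R3 from flow(i,a), conn(a,b)

flow(i,b)  [via R3]
  flow(i,a)  [via R2]
    red(i,a)  [fact]
  conn(a,b)  [via R1]
    conn(a,d)  [via R0]
      red(a,d)  [fact]
    conn(d,b)  [via R0]
      red(d,b)  [fact]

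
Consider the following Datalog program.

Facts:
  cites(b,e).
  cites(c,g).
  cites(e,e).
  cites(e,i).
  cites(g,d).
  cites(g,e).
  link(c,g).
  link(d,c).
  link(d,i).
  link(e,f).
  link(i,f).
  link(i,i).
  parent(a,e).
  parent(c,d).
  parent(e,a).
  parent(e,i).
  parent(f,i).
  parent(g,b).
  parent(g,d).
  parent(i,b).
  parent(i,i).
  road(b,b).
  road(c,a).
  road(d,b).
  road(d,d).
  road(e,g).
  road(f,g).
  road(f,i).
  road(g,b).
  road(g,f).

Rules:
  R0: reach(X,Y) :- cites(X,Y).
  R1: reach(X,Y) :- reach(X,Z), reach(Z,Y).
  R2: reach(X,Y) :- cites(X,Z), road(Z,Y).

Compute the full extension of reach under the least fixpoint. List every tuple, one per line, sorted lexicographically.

round 1: derive reach(b,e) via R0 from cites(b,e)
round 1: derive reach(c,g) via R0 from cites(c,g)
round 1: derive reach(e,e) via R0 from cites(e,e)
round 1: derive reach(e,i) via R0 from cites(e,i)
round 1: derive reach(g,d) via R0 from cites(g,d)
round 1: derive reach(g,e) via R0 from cites(g,e)
round 1: derive reach(b,g) via R2 from cites(b,e), road(e,g)
round 1: derive reach(c,b) via R2 from cites(c,g), road(g,b)
round 1: derive reach(c,f) via R2 from cites(c,g), road(g,f)
round 1: derive reach(e,g) via R2 from cites(e,e), road(e,g)
round 1: derive reach(g,b) via R2 from cites(g,d), road(d,b)
round 1: derive reach(g,g) via R2 from cites(g,e), road(e,g)
round 2: derive reach(b,b) via R1 from reach(b,g), reach(g,b)
round 2: derive reach(b,d) via R1 from reach(b,g), reach(g,d)
round 2: derive reach(b,i) via R1 from reach(b,e), reach(e,i)
round 2: derive reach(c,d) via R1 from reach(c,g), reach(g,d)
round 2: derive reach(c,e) via R1 from reach(c,b), reach(b,e)
round 2: derive reach(e,b) via R1 from reach(e,g), reach(g,b)
round 2: derive reach(e,d) via R1 from reach(e,g), reach(g,d)
round 2: derive reach(g,i) via R1 from reach(g,e), reach(e,i)
round 3: derive reach(c,i) via R1 from reach(c,b), reach(b,i)

reach(b,b)
reach(b,d)
reach(b,e)
reach(b,g)
reach(b,i)
reach(c,b)
reach(c,d)
reach(c,e)
reach(c,f)
reach(c,g)
reach(c,i)
reach(e,b)
reach(e,d)
reach(e,e)
reach(e,g)
reach(e,i)
reach(g,b)
reach(g,d)
reach(g,e)
reach(g,g)
reach(g,i)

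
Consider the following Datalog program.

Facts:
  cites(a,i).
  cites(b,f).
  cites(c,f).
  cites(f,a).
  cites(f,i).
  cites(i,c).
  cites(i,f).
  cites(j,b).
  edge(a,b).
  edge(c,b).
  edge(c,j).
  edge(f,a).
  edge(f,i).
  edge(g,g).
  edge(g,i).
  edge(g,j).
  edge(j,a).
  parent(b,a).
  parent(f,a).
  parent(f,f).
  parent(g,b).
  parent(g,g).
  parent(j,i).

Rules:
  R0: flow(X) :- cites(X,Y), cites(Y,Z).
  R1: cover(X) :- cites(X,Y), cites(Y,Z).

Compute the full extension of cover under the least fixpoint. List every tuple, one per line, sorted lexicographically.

cover(a)
cover(b)
cover(c)
cover(f)
cover(i)
cover(j)

round 1: derive cover(a) via R1 from cites(a,i), cites(i,c)
round 1: derive cover(b) via R1 from cites(b,f), cites(f,a)
round 1: derive cover(c) via R1 from cites(c,f), cites(f,a)
round 1: derive cover(f) via R1 from cites(f,a), cites(a,i)
round 1: derive cover(i) via R1 from cites(i,c), cites(c,f)
round 1: derive cover(j) via R1 from cites(j,b), cites(b,f)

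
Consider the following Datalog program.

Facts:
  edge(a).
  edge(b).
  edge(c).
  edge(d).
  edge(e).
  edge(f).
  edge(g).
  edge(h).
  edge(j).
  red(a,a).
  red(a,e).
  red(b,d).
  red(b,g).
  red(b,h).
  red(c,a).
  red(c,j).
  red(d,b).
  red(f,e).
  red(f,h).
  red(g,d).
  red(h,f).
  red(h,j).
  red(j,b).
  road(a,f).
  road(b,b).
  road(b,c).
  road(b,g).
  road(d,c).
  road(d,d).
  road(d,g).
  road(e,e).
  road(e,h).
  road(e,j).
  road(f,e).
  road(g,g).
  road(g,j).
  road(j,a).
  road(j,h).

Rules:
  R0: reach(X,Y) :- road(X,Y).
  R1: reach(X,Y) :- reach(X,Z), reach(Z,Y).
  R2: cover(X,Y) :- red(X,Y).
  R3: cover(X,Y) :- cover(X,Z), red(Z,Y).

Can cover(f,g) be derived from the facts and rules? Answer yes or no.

yes

round 1: derive cover(a,a) via R2 from red(a,a)
round 1: derive cover(a,e) via R2 from red(a,e)
round 1: derive cover(b,d) via R2 from red(b,d)
round 1: derive cover(b,g) via R2 from red(b,g)
round 1: derive cover(b,h) via R2 from red(b,h)
round 1: derive cover(c,a) via R2 from red(c,a)
round 1: derive cover(c,j) via R2 from red(c,j)
round 1: derive cover(d,b) via R2 from red(d,b)
round 1: derive cover(f,e) via R2 from red(f,e)
round 1: derive cover(f,h) via R2 from red(f,h)
round 1: derive cover(g,d) via R2 from red(g,d)
round 1: derive cover(h,f) via R2 from red(h,f)
round 1: derive cover(h,j) via R2 from red(h,j)
round 1: derive cover(j,b) via R2 from red(j,b)
round 2: derive cover(b,b) via R3 from cover(b,d), red(d,b)
round 2: derive cover(b,f) via R3 from cover(b,h), red(h,f)
round 2: derive cover(b,j) via R3 from cover(b,h), red(h,j)
round 2: derive cover(c,b) via R3 from cover(c,j), red(j,b)
round 2: derive cover(c,e) via R3 from cover(c,a), red(a,e)
round 2: derive cover(d,d) via R3 from cover(d,b), red(b,d)
round 2: derive cover(d,g) via R3 from cover(d,b), red(b,g)
round 2: derive cover(d,h) via R3 from cover(d,b), red(b,h)
round 2: derive cover(f,f) via R3 from cover(f,h), red(h,f)
round 2: derive cover(f,j) via R3 from cover(f,h), red(h,j)
round 2: derive cover(g,b) via R3 from cover(g,d), red(d,b)
round 2: derive cover(h,b) via R3 from cover(h,j), red(j,b)
round 2: derive cover(h,e) via R3 from cover(h,f), red(f,e)
round 2: derive cover(h,h) via R3 from cover(h,f), red(f,h)
round 2: derive cover(j,d) via R3 from cover(j,b), red(b,d)
round 2: derive cover(j,g) via R3 from cover(j,b), red(b,g)
round 2: derive cover(j,h) via R3 from cover(j,b), red(b,h)
round 3: derive cover(b,e) via R3 from cover(b,f), red(f,e)
round 3: derive cover(c,d) via R3 from cover(c,b), red(b,d)
round 3: derive cover(c,g) via R3 from cover(c,b), red(b,g)
round 3: derive cover(c,h) via R3 from cover(c,b), red(b,h)
round 3: derive cover(d,f) via R3 from cover(d,h), red(h,f)
round 3: derive cover(d,j) via R3 from cover(d,h), red(h,j)
round 3: derive cover(f,b) via R3 from cover(f,j), red(j,b)
round 3: derive cover(g,g) via R3 from cover(g,b), red(b,g)
round 3: derive cover(g,h) via R3 from cover(g,b), red(b,h)
round 3: derive cover(h,d) via R3 from cover(h,b), red(b,d)
round 3: derive cover(h,g) via R3 from cover(h,b), red(b,g)
round 3: derive cover(j,f) via R3 from cover(j,h), red(h,f)
round 3: derive cover(j,j) via R3 from cover(j,h), red(h,j)
round 4: derive cover(c,f) via R3 from cover(c,h), red(h,f)
round 4: derive cover(d,e) via R3 from cover(d,f), red(f,e)
round 4: derive cover(f,d) via R3 from cover(f,b), red(b,d)
round 4: derive cover(f,g) via R3 from cover(f,b), red(b,g)
round 4: derive cover(g,f) via R3 from cover(g,h), red(h,f)
round 4: derive cover(g,j) via R3 from cover(g,h), red(h,j)
round 4: derive cover(j,e) via R3 from cover(j,f), red(f,e)
round 5: derive cover(g,e) via R3 from cover(g,f), red(f,e)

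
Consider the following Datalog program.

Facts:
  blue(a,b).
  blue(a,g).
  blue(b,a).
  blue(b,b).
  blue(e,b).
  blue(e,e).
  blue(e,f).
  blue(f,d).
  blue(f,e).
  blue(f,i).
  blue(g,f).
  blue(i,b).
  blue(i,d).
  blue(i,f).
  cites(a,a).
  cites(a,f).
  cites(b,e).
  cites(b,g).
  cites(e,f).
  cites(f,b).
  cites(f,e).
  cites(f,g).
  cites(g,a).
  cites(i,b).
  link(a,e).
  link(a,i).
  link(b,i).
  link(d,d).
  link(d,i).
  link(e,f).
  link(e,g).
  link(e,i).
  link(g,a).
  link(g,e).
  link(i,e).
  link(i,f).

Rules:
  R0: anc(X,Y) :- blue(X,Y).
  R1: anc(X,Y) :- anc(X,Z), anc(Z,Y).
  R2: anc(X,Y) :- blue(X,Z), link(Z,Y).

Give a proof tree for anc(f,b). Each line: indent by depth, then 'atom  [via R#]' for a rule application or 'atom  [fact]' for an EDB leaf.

round 1: derive anc(a,b) via R0 from blue(a,b)
round 1: derive anc(a,g) via R0 from blue(a,g)
round 1: derive anc(b,a) via R0 from blue(b,a)
round 1: derive anc(b,b) via R0 from blue(b,b)
round 1: derive anc(e,b) via R0 from blue(e,b)
round 1: derive anc(e,e) via R0 from blue(e,e)
round 1: derive anc(e,f) via R0 from blue(e,f)
round 1: derive anc(f,d) via R0 from blue(f,d)
round 1: derive anc(f,e) via R0 from blue(f,e)
round 1: derive anc(f,i) via R0 from blue(f,i)
round 1: derive anc(g,f) via R0 from blue(g,f)
round 1: derive anc(i,b) via R0 from blue(i,b)
round 1: derive anc(i,d) via R0 from blue(i,d)
round 1: derive anc(i,f) via R0 from blue(i,f)
round 1: derive anc(a,a) via R2 from blue(a,g), link(g,a)
round 1: derive anc(a,e) via R2 from blue(a,g), link(g,e)
round 1: derive anc(a,i) via R2 from blue(a,b), link(b,i)
round 1: derive anc(b,e) via R2 from blue(b,a), link(a,e)
round 1: derive anc(b,i) via R2 from blue(b,a), link(a,i)
round 1: derive anc(e,g) via R2 from blue(e,e), link(e,g)
round 1: derive anc(e,i) via R2 from blue(e,b), link(b,i)
round 1: derive anc(f,f) via R2 from blue(f,e), link(e,f)
round 1: derive anc(f,g) via R2 from blue(f,e), link(e,g)
round 1: derive anc(i,i) via R2 from blue(i,b), link(b,i)
round 2: derive anc(a,d) via R1 from anc(a,i), anc(i,d)
round 2: derive anc(a,f) via R1 from anc(a,e), anc(e,f)
round 2: derive anc(b,d) via R1 from anc(b,i), anc(i,d)
round 2: derive anc(b,f) via R1 from anc(b,e), anc(e,f)
round 2: derive anc(b,g) via R1 from anc(b,a), anc(a,g)
round 2: derive anc(e,a) via R1 from anc(e,b), anc(b,a)
round 2: derive anc(e,d) via R1 from anc(e,f), anc(f,d)
round 2: derive anc(f,b) via R1 from anc(f,e), anc(e,b)
round 2: derive anc(g,d) via R1 from anc(g,f), anc(f,d)
round 2: derive anc(g,e) via R1 from anc(g,f), anc(f,e)
round 2: derive anc(g,g) via R1 from anc(g,f), anc(f,g)
round 2: derive anc(g,i) via R1 from anc(g,f), anc(f,i)
round 2: derive anc(i,a) via R1 from anc(i,b), anc(b,a)
round 2: derive anc(i,e) via R1 from anc(i,b), anc(b,e)
round 2: derive anc(i,g) via R1 from anc(i,f), anc(f,g)
round 3: derive anc(f,a) via R1 from anc(f,b), anc(b,a)
round 3: derive anc(g,a) via R1 from anc(g,e), anc(e,a)
round 3: derive anc(g,b) via R1 from anc(g,e), anc(e,b)

anc(f,b)  [via R1]
  anc(f,e)  [via R0]
    blue(f,e)  [fact]
  anc(e,b)  [via R0]
    blue(e,b)  [fact]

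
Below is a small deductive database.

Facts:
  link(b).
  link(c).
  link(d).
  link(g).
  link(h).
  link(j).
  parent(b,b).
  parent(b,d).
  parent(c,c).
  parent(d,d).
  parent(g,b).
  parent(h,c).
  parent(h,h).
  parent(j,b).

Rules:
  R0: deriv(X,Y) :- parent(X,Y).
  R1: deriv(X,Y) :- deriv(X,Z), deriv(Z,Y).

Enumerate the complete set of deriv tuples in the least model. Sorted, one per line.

round 1: derive deriv(b,b) via R0 from parent(b,b)
round 1: derive deriv(b,d) via R0 from parent(b,d)
round 1: derive deriv(c,c) via R0 from parent(c,c)
round 1: derive deriv(d,d) via R0 from parent(d,d)
round 1: derive deriv(g,b) via R0 from parent(g,b)
round 1: derive deriv(h,c) via R0 from parent(h,c)
round 1: derive deriv(h,h) via R0 from parent(h,h)
round 1: derive deriv(j,b) via R0 from parent(j,b)
round 2: derive deriv(g,d) via R1 from deriv(g,b), deriv(b,d)
round 2: derive deriv(j,d) via R1 from deriv(j,b), deriv(b,d)

deriv(b,b)
deriv(b,d)
deriv(c,c)
deriv(d,d)
deriv(g,b)
deriv(g,d)
deriv(h,c)
deriv(h,h)
deriv(j,b)
deriv(j,d)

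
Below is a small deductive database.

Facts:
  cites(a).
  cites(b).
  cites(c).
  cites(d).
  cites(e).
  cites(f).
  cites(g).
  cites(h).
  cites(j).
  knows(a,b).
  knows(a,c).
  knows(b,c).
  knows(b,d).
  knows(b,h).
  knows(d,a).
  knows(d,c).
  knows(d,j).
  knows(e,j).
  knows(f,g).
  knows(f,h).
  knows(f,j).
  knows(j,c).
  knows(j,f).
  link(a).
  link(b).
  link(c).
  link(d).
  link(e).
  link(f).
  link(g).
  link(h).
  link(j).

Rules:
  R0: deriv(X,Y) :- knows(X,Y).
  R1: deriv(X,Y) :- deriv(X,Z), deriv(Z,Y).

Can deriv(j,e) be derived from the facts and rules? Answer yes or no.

no

round 1: derive deriv(a,b) via R0 from knows(a,b)
round 1: derive deriv(a,c) via R0 from knows(a,c)
round 1: derive deriv(b,c) via R0 from knows(b,c)
round 1: derive deriv(b,d) via R0 from knows(b,d)
round 1: derive deriv(b,h) via R0 from knows(b,h)
round 1: derive deriv(d,a) via R0 from knows(d,a)
round 1: derive deriv(d,c) via R0 from knows(d,c)
round 1: derive deriv(d,j) via R0 from knows(d,j)
round 1: derive deriv(e,j) via R0 from knows(e,j)
round 1: derive deriv(f,g) via R0 from knows(f,g)
round 1: derive deriv(f,h) via R0 from knows(f,h)
round 1: derive deriv(f,j) via R0 from knows(f,j)
round 1: derive deriv(j,c) via R0 from knows(j,c)
round 1: derive deriv(j,f) via R0 from knows(j,f)
round 2: derive deriv(a,d) via R1 from deriv(a,b), deriv(b,d)
round 2: derive deriv(a,h) via R1 from deriv(a,b), deriv(b,h)
round 2: derive deriv(b,a) via R1 from deriv(b,d), deriv(d,a)
round 2: derive deriv(b,j) via R1 from deriv(b,d), deriv(d,j)
round 2: derive deriv(d,b) via R1 from deriv(d,a), deriv(a,b)
round 2: derive deriv(d,f) via R1 from deriv(d,j), deriv(j,f)
round 2: derive deriv(e,c) via R1 from deriv(e,j), deriv(j,c)
round 2: derive deriv(e,f) via R1 from deriv(e,j), deriv(j,f)
round 2: derive deriv(f,c) via R1 from deriv(f,j), deriv(j,c)
round 2: derive deriv(f,f) via R1 from deriv(f,j), deriv(j,f)
round 2: derive deriv(j,g) via R1 from deriv(j,f), deriv(f,g)
round 2: derive deriv(j,h) via R1 from deriv(j,f), deriv(f,h)
round 2: derive deriv(j,j) via R1 from deriv(j,f), deriv(f,j)
round 3: derive deriv(a,a) via R1 from deriv(a,b), deriv(b,a)
round 3: derive deriv(a,f) via R1 from deriv(a,d), deriv(d,f)
round 3: derive deriv(a,j) via R1 from deriv(a,b), deriv(b,j)
round 3: derive deriv(b,b) via R1 from deriv(b,a), deriv(a,b)
round 3: derive deriv(b,f) via R1 from deriv(b,d), deriv(d,f)
round 3: derive deriv(b,g) via R1 from deriv(b,j), deriv(j,g)
round 3: derive deriv(d,d) via R1 from deriv(d,a), deriv(a,d)
round 3: derive deriv(d,g) via R1 from deriv(d,f), deriv(f,g)
round 3: derive deriv(d,h) via R1 from deriv(d,a), deriv(a,h)
round 3: derive deriv(e,g) via R1 from deriv(e,f), deriv(f,g)
round 3: derive deriv(e,h) via R1 from deriv(e,f), deriv(f,h)
round 4: derive deriv(a,g) via R1 from deriv(a,b), deriv(b,g)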